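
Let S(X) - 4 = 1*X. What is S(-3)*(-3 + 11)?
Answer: 8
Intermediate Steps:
S(X) = 4 + X (S(X) = 4 + 1*X = 4 + X)
S(-3)*(-3 + 11) = (4 - 3)*(-3 + 11) = 1*8 = 8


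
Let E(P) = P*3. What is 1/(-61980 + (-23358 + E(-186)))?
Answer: -1/85896 ≈ -1.1642e-5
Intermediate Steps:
E(P) = 3*P
1/(-61980 + (-23358 + E(-186))) = 1/(-61980 + (-23358 + 3*(-186))) = 1/(-61980 + (-23358 - 558)) = 1/(-61980 - 23916) = 1/(-85896) = -1/85896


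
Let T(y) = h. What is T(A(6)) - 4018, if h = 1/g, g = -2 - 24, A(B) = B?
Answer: -104469/26 ≈ -4018.0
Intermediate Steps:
g = -26
h = -1/26 (h = 1/(-26) = -1/26 ≈ -0.038462)
T(y) = -1/26
T(A(6)) - 4018 = -1/26 - 4018 = -104469/26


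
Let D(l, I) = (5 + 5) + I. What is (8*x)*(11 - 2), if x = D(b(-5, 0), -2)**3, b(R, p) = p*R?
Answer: 36864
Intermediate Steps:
b(R, p) = R*p
D(l, I) = 10 + I
x = 512 (x = (10 - 2)**3 = 8**3 = 512)
(8*x)*(11 - 2) = (8*512)*(11 - 2) = 4096*9 = 36864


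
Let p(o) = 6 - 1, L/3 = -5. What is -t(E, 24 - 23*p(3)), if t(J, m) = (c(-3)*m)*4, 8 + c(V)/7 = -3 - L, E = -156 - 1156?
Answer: 10192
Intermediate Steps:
E = -1312
L = -15 (L = 3*(-5) = -15)
p(o) = 5
c(V) = 28 (c(V) = -56 + 7*(-3 - 1*(-15)) = -56 + 7*(-3 + 15) = -56 + 7*12 = -56 + 84 = 28)
t(J, m) = 112*m (t(J, m) = (28*m)*4 = 112*m)
-t(E, 24 - 23*p(3)) = -112*(24 - 23*5) = -112*(24 - 115) = -112*(-91) = -1*(-10192) = 10192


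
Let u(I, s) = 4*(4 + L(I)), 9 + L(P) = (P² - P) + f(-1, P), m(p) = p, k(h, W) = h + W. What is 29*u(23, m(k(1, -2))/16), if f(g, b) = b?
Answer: 60784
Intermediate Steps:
k(h, W) = W + h
L(P) = -9 + P² (L(P) = -9 + ((P² - P) + P) = -9 + P²)
u(I, s) = -20 + 4*I² (u(I, s) = 4*(4 + (-9 + I²)) = 4*(-5 + I²) = -20 + 4*I²)
29*u(23, m(k(1, -2))/16) = 29*(-20 + 4*23²) = 29*(-20 + 4*529) = 29*(-20 + 2116) = 29*2096 = 60784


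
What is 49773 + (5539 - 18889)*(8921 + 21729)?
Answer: -409127727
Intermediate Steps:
49773 + (5539 - 18889)*(8921 + 21729) = 49773 - 13350*30650 = 49773 - 409177500 = -409127727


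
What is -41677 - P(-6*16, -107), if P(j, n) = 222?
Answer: -41899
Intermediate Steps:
-41677 - P(-6*16, -107) = -41677 - 1*222 = -41677 - 222 = -41899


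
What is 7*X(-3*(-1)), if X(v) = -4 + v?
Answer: -7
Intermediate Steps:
7*X(-3*(-1)) = 7*(-4 - 3*(-1)) = 7*(-4 + 3) = 7*(-1) = -7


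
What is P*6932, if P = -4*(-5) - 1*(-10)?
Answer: 207960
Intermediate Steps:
P = 30 (P = 20 + 10 = 30)
P*6932 = 30*6932 = 207960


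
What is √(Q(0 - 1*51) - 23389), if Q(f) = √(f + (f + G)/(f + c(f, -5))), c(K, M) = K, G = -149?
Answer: √(-60834789 + 51*I*√127551)/51 ≈ 0.022895 + 152.93*I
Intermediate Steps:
Q(f) = √(f + (-149 + f)/(2*f)) (Q(f) = √(f + (f - 149)/(f + f)) = √(f + (-149 + f)/((2*f))) = √(f + (-149 + f)*(1/(2*f))) = √(f + (-149 + f)/(2*f)))
√(Q(0 - 1*51) - 23389) = √(√(2 - 298/(0 - 1*51) + 4*(0 - 1*51))/2 - 23389) = √(√(2 - 298/(0 - 51) + 4*(0 - 51))/2 - 23389) = √(√(2 - 298/(-51) + 4*(-51))/2 - 23389) = √(√(2 - 298*(-1/51) - 204)/2 - 23389) = √(√(2 + 298/51 - 204)/2 - 23389) = √(√(-10004/51)/2 - 23389) = √((2*I*√127551/51)/2 - 23389) = √(I*√127551/51 - 23389) = √(-23389 + I*√127551/51)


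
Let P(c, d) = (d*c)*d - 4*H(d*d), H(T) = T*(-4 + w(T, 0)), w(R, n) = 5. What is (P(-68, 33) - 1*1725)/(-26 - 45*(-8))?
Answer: -80133/334 ≈ -239.92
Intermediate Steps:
H(T) = T (H(T) = T*(-4 + 5) = T*1 = T)
P(c, d) = -4*d² + c*d² (P(c, d) = (d*c)*d - 4*d*d = (c*d)*d - 4*d² = c*d² - 4*d² = -4*d² + c*d²)
(P(-68, 33) - 1*1725)/(-26 - 45*(-8)) = (33²*(-4 - 68) - 1*1725)/(-26 - 45*(-8)) = (1089*(-72) - 1725)/(-26 + 360) = (-78408 - 1725)/334 = -80133*1/334 = -80133/334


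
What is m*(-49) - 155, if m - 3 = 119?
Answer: -6133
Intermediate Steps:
m = 122 (m = 3 + 119 = 122)
m*(-49) - 155 = 122*(-49) - 155 = -5978 - 155 = -6133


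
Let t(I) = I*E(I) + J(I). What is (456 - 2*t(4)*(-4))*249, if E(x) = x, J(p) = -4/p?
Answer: 143424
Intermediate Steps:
t(I) = I² - 4/I (t(I) = I*I - 4/I = I² - 4/I)
(456 - 2*t(4)*(-4))*249 = (456 - 2*(-4 + 4³)/4*(-4))*249 = (456 - (-4 + 64)/2*(-4))*249 = (456 - 60/2*(-4))*249 = (456 - 2*15*(-4))*249 = (456 - 30*(-4))*249 = (456 + 120)*249 = 576*249 = 143424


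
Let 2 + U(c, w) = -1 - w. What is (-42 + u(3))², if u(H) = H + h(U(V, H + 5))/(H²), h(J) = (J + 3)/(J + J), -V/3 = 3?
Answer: 14876449/9801 ≈ 1517.8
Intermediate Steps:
V = -9 (V = -3*3 = -9)
U(c, w) = -3 - w (U(c, w) = -2 + (-1 - w) = -3 - w)
h(J) = (3 + J)/(2*J) (h(J) = (3 + J)/((2*J)) = (3 + J)*(1/(2*J)) = (3 + J)/(2*J))
u(H) = H + (-5 - H)/(2*H²*(-8 - H)) (u(H) = H + ((3 + (-3 - (H + 5)))/(2*(-3 - (H + 5))))/(H²) = H + ((3 + (-3 - (5 + H)))/(2*(-3 - (5 + H))))/H² = H + ((3 + (-3 + (-5 - H)))/(2*(-3 + (-5 - H))))/H² = H + ((3 + (-8 - H))/(2*(-8 - H)))/H² = H + ((-5 - H)/(2*(-8 - H)))/H² = H + (-5 - H)/(2*H²*(-8 - H)))
(-42 + u(3))² = (-42 + (½)*(5 + 3 + 2*3³*(8 + 3))/(3²*(8 + 3)))² = (-42 + (½)*(⅑)*(5 + 3 + 2*27*11)/11)² = (-42 + (½)*(⅑)*(1/11)*(5 + 3 + 594))² = (-42 + (½)*(⅑)*(1/11)*602)² = (-42 + 301/99)² = (-3857/99)² = 14876449/9801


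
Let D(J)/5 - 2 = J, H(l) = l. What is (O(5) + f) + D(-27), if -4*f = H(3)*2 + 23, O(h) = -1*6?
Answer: -553/4 ≈ -138.25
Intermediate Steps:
O(h) = -6
D(J) = 10 + 5*J
f = -29/4 (f = -(3*2 + 23)/4 = -(6 + 23)/4 = -1/4*29 = -29/4 ≈ -7.2500)
(O(5) + f) + D(-27) = (-6 - 29/4) + (10 + 5*(-27)) = -53/4 + (10 - 135) = -53/4 - 125 = -553/4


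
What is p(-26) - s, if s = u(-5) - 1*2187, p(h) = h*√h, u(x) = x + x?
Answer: 2197 - 26*I*√26 ≈ 2197.0 - 132.57*I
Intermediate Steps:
u(x) = 2*x
p(h) = h^(3/2)
s = -2197 (s = 2*(-5) - 1*2187 = -10 - 2187 = -2197)
p(-26) - s = (-26)^(3/2) - 1*(-2197) = -26*I*√26 + 2197 = 2197 - 26*I*√26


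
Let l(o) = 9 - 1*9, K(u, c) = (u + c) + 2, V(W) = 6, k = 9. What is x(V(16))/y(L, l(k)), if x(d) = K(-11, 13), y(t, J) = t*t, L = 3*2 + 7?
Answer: 4/169 ≈ 0.023669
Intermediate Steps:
L = 13 (L = 6 + 7 = 13)
K(u, c) = 2 + c + u (K(u, c) = (c + u) + 2 = 2 + c + u)
l(o) = 0 (l(o) = 9 - 9 = 0)
y(t, J) = t²
x(d) = 4 (x(d) = 2 + 13 - 11 = 4)
x(V(16))/y(L, l(k)) = 4/(13²) = 4/169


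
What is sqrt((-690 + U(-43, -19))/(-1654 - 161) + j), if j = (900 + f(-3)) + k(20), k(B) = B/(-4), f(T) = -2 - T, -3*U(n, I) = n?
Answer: sqrt(24403735)/165 ≈ 29.939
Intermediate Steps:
U(n, I) = -n/3
k(B) = -B/4 (k(B) = B*(-1/4) = -B/4)
j = 896 (j = (900 + (-2 - 1*(-3))) - 1/4*20 = (900 + (-2 + 3)) - 5 = (900 + 1) - 5 = 901 - 5 = 896)
sqrt((-690 + U(-43, -19))/(-1654 - 161) + j) = sqrt((-690 - 1/3*(-43))/(-1654 - 161) + 896) = sqrt((-690 + 43/3)/(-1815) + 896) = sqrt(-2027/3*(-1/1815) + 896) = sqrt(2027/5445 + 896) = sqrt(4880747/5445) = sqrt(24403735)/165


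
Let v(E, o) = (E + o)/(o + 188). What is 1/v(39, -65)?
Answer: -123/26 ≈ -4.7308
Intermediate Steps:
v(E, o) = (E + o)/(188 + o)
1/v(39, -65) = 1/((39 - 65)/(188 - 65)) = 1/(-26/123) = -123/26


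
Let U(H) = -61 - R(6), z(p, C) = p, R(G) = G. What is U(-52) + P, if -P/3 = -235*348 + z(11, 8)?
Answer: 245240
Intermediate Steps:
U(H) = -67 (U(H) = -61 - 1*6 = -61 - 6 = -67)
P = 245307 (P = -3*(-235*348 + 11) = -3*(-81780 + 11) = -3*(-81769) = 245307)
U(-52) + P = -67 + 245307 = 245240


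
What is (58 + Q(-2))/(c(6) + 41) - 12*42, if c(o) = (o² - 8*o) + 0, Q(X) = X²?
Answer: -14554/29 ≈ -501.86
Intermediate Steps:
c(o) = o² - 8*o
(58 + Q(-2))/(c(6) + 41) - 12*42 = (58 + (-2)²)/(6*(-8 + 6) + 41) - 12*42 = (58 + 4)/(6*(-2) + 41) - 504 = 62/(-12 + 41) - 504 = 62/29 - 504 = -14554/29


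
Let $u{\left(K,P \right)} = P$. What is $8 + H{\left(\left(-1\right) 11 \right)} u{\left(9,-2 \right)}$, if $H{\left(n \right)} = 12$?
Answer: $-16$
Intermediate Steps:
$8 + H{\left(\left(-1\right) 11 \right)} u{\left(9,-2 \right)} = 8 + 12 \left(-2\right) = 8 - 24 = -16$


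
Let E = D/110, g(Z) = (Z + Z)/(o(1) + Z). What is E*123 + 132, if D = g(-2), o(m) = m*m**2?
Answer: 7506/55 ≈ 136.47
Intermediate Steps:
o(m) = m**3
g(Z) = 2*Z/(1 + Z) (g(Z) = (Z + Z)/(1**3 + Z) = (2*Z)/(1 + Z) = 2*Z/(1 + Z))
D = 4 (D = 2*(-2)/(1 - 2) = 2*(-2)/(-1) = 2*(-2)*(-1) = 4)
E = 2/55 (E = 4/110 = 4*(1/110) = 2/55 ≈ 0.036364)
E*123 + 132 = (2/55)*123 + 132 = 246/55 + 132 = 7506/55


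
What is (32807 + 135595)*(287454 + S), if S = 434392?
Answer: 121560310092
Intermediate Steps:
(32807 + 135595)*(287454 + S) = (32807 + 135595)*(287454 + 434392) = 168402*721846 = 121560310092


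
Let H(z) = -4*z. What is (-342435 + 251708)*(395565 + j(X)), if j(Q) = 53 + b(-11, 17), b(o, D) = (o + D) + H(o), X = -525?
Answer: -35897770636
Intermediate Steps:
b(o, D) = D - 3*o (b(o, D) = (o + D) - 4*o = (D + o) - 4*o = D - 3*o)
j(Q) = 103 (j(Q) = 53 + (17 - 3*(-11)) = 53 + (17 + 33) = 53 + 50 = 103)
(-342435 + 251708)*(395565 + j(X)) = (-342435 + 251708)*(395565 + 103) = -90727*395668 = -35897770636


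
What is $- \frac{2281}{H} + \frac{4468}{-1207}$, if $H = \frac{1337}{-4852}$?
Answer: $\frac{13352392568}{1613759} \approx 8274.1$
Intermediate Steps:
$H = - \frac{1337}{4852}$ ($H = 1337 \left(- \frac{1}{4852}\right) = - \frac{1337}{4852} \approx -0.27556$)
$- \frac{2281}{H} + \frac{4468}{-1207} = - \frac{2281}{- \frac{1337}{4852}} + \frac{4468}{-1207} = \left(-2281\right) \left(- \frac{4852}{1337}\right) + 4468 \left(- \frac{1}{1207}\right) = \frac{11067412}{1337} - \frac{4468}{1207} = \frac{13352392568}{1613759}$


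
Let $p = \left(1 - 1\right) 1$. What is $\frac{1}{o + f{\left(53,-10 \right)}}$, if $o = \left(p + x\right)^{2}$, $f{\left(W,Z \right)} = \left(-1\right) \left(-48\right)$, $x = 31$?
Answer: $\frac{1}{1009} \approx 0.00099108$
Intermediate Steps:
$f{\left(W,Z \right)} = 48$
$p = 0$ ($p = 0 \cdot 1 = 0$)
$o = 961$ ($o = \left(0 + 31\right)^{2} = 31^{2} = 961$)
$\frac{1}{o + f{\left(53,-10 \right)}} = \frac{1}{961 + 48} = \frac{1}{1009}$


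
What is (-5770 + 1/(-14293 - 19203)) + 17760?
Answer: 401617039/33496 ≈ 11990.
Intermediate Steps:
(-5770 + 1/(-14293 - 19203)) + 17760 = (-5770 + 1/(-33496)) + 17760 = (-5770 - 1/33496) + 17760 = -193271921/33496 + 17760 = 401617039/33496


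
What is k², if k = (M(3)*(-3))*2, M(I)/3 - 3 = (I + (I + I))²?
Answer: 2286144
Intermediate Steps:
M(I) = 9 + 27*I² (M(I) = 9 + 3*(I + (I + I))² = 9 + 3*(I + 2*I)² = 9 + 3*(3*I)² = 9 + 3*(9*I²) = 9 + 27*I²)
k = -1512 (k = ((9 + 27*3²)*(-3))*2 = ((9 + 27*9)*(-3))*2 = ((9 + 243)*(-3))*2 = (252*(-3))*2 = -756*2 = -1512)
k² = (-1512)² = 2286144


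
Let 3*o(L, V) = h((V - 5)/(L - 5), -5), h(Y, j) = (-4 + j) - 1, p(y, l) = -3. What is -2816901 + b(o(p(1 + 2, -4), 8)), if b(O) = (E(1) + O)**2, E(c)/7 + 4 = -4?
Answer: -25320425/9 ≈ -2.8134e+6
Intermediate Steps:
E(c) = -56 (E(c) = -28 + 7*(-4) = -28 - 28 = -56)
h(Y, j) = -5 + j
o(L, V) = -10/3 (o(L, V) = (-5 - 5)/3 = (1/3)*(-10) = -10/3)
b(O) = (-56 + O)**2
-2816901 + b(o(p(1 + 2, -4), 8)) = -2816901 + (-56 - 10/3)**2 = -2816901 + (-178/3)**2 = -2816901 + 31684/9 = -25320425/9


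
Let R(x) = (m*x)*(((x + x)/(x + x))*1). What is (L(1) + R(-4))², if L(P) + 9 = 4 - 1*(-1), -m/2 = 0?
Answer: 16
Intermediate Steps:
m = 0 (m = -2*0 = 0)
L(P) = -4 (L(P) = -9 + (4 - 1*(-1)) = -9 + (4 + 1) = -9 + 5 = -4)
R(x) = 0 (R(x) = (0*x)*(((x + x)/(x + x))*1) = 0*(((2*x)/((2*x)))*1) = 0*(((2*x)*(1/(2*x)))*1) = 0*(1*1) = 0*1 = 0)
(L(1) + R(-4))² = (-4 + 0)² = (-4)² = 16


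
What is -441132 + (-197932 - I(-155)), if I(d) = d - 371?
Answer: -638538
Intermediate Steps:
I(d) = -371 + d
-441132 + (-197932 - I(-155)) = -441132 + (-197932 - (-371 - 155)) = -441132 + (-197932 - 1*(-526)) = -441132 + (-197932 + 526) = -441132 - 197406 = -638538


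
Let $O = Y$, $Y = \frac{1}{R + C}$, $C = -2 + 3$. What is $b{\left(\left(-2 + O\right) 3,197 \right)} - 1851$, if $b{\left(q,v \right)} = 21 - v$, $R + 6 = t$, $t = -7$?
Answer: $-2027$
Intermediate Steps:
$C = 1$
$R = -13$ ($R = -6 - 7 = -13$)
$Y = - \frac{1}{12}$ ($Y = \frac{1}{-13 + 1} = \frac{1}{-12} = - \frac{1}{12} \approx -0.083333$)
$O = - \frac{1}{12} \approx -0.083333$
$b{\left(\left(-2 + O\right) 3,197 \right)} - 1851 = \left(21 - 197\right) - 1851 = -176 - 1851 = -2027$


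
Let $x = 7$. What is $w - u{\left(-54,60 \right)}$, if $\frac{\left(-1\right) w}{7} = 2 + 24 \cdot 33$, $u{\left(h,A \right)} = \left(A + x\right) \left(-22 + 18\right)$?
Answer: $-5290$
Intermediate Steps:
$u{\left(h,A \right)} = -28 - 4 A$ ($u{\left(h,A \right)} = \left(A + 7\right) \left(-22 + 18\right) = \left(7 + A\right) \left(-4\right) = -28 - 4 A$)
$w = -5558$ ($w = - 7 \left(2 + 24 \cdot 33\right) = - 7 \left(2 + 792\right) = \left(-7\right) 794 = -5558$)
$w - u{\left(-54,60 \right)} = -5558 - \left(-28 - 240\right) = -5558 - -268 = -5558 + 268 = -5290$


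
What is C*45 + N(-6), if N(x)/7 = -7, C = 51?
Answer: 2246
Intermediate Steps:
N(x) = -49 (N(x) = 7*(-7) = -49)
C*45 + N(-6) = 51*45 - 49 = 2295 - 49 = 2246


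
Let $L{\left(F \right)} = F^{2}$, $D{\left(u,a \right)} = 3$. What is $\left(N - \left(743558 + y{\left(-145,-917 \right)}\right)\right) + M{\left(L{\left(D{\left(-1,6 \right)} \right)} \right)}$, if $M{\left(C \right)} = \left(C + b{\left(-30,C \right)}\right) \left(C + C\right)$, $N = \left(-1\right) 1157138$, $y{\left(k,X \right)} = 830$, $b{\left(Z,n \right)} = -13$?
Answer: $-1901598$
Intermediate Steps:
$N = -1157138$
$M{\left(C \right)} = 2 C \left(-13 + C\right)$ ($M{\left(C \right)} = \left(C - 13\right) \left(C + C\right) = \left(-13 + C\right) 2 C = 2 C \left(-13 + C\right)$)
$\left(N - \left(743558 + y{\left(-145,-917 \right)}\right)\right) + M{\left(L{\left(D{\left(-1,6 \right)} \right)} \right)} = \left(-1157138 - 744388\right) + 2 \cdot 3^{2} \left(-13 + 3^{2}\right) = \left(-1157138 - 744388\right) + 2 \cdot 9 \left(-13 + 9\right) = \left(-1157138 - 744388\right) + 2 \cdot 9 \left(-4\right) = -1901526 - 72 = -1901598$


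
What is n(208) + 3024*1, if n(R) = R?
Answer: 3232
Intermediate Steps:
n(208) + 3024*1 = 208 + 3024*1 = 208 + 3024 = 3232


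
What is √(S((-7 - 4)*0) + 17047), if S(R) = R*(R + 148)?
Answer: √17047 ≈ 130.56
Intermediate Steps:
S(R) = R*(148 + R)
√(S((-7 - 4)*0) + 17047) = √(((-7 - 4)*0)*(148 + (-7 - 4)*0) + 17047) = √((-11*0)*(148 - 11*0) + 17047) = √(0*(148 + 0) + 17047) = √(0*148 + 17047) = √(0 + 17047) = √17047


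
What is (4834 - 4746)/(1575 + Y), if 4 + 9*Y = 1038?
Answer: 792/15209 ≈ 0.052074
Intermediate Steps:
Y = 1034/9 (Y = -4/9 + (1/9)*1038 = -4/9 + 346/3 = 1034/9 ≈ 114.89)
(4834 - 4746)/(1575 + Y) = (4834 - 4746)/(1575 + 1034/9) = 88/(15209/9) = 88*(9/15209) = 792/15209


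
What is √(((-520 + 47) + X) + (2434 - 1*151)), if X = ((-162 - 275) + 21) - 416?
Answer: √978 ≈ 31.273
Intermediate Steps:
X = -832 (X = (-437 + 21) - 416 = -416 - 416 = -832)
√(((-520 + 47) + X) + (2434 - 1*151)) = √(((-520 + 47) - 832) + (2434 - 1*151)) = √((-473 - 832) + (2434 - 151)) = √(-1305 + 2283) = √978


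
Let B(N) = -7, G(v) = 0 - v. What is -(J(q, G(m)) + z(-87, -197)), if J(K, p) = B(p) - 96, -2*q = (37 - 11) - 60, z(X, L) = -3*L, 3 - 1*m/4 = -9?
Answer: -488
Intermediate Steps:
m = 48 (m = 12 - 4*(-9) = 12 + 36 = 48)
q = 17 (q = -((37 - 11) - 60)/2 = -(26 - 60)/2 = -½*(-34) = 17)
G(v) = -v
J(K, p) = -103 (J(K, p) = -7 - 96 = -103)
-(J(q, G(m)) + z(-87, -197)) = -(-103 - 3*(-197)) = -(-103 + 591) = -1*488 = -488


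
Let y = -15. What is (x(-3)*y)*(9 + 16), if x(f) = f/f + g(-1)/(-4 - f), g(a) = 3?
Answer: 750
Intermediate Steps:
x(f) = 1 + 3/(-4 - f) (x(f) = f/f + 3/(-4 - f) = 1 + 3/(-4 - f))
(x(-3)*y)*(9 + 16) = (((1 - 3)/(4 - 3))*(-15))*(9 + 16) = ((-2/1)*(-15))*25 = ((1*(-2))*(-15))*25 = -2*(-15)*25 = 30*25 = 750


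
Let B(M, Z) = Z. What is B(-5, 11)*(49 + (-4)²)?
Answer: 715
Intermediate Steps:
B(-5, 11)*(49 + (-4)²) = 11*(49 + (-4)²) = 11*(49 + 16) = 11*65 = 715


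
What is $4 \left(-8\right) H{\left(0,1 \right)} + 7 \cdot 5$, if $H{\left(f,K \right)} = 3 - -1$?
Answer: $-93$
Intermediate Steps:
$H{\left(f,K \right)} = 4$ ($H{\left(f,K \right)} = 3 + 1 = 4$)
$4 \left(-8\right) H{\left(0,1 \right)} + 7 \cdot 5 = 4 \left(-8\right) 4 + 7 \cdot 5 = \left(-32\right) 4 + 35 = -128 + 35 = -93$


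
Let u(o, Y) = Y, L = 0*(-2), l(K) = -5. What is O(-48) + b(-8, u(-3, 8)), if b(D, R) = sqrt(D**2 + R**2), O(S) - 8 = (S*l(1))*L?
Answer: 8 + 8*sqrt(2) ≈ 19.314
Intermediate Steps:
L = 0
O(S) = 8 (O(S) = 8 + (S*(-5))*0 = 8 - 5*S*0 = 8 + 0 = 8)
O(-48) + b(-8, u(-3, 8)) = 8 + sqrt((-8)**2 + 8**2) = 8 + sqrt(64 + 64) = 8 + sqrt(128) = 8 + 8*sqrt(2)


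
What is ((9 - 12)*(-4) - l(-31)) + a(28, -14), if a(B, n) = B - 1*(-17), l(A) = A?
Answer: 88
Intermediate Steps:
a(B, n) = 17 + B (a(B, n) = B + 17 = 17 + B)
((9 - 12)*(-4) - l(-31)) + a(28, -14) = ((9 - 12)*(-4) - 1*(-31)) + (17 + 28) = (-3*(-4) + 31) + 45 = (12 + 31) + 45 = 43 + 45 = 88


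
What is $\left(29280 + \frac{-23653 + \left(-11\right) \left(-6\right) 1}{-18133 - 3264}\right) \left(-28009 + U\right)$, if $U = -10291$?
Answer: $- \frac{23996012710100}{21397} \approx -1.1215 \cdot 10^{9}$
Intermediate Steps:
$\left(29280 + \frac{-23653 + \left(-11\right) \left(-6\right) 1}{-18133 - 3264}\right) \left(-28009 + U\right) = \left(29280 + \frac{-23653 + \left(-11\right) \left(-6\right) 1}{-18133 - 3264}\right) \left(-28009 - 10291\right) = \left(29280 + \frac{-23653 + 66 \cdot 1}{-18133 - 3264}\right) \left(-38300\right) = \left(29280 + \frac{-23653 + 66}{-21397}\right) \left(-38300\right) = \left(29280 - - \frac{23587}{21397}\right) \left(-38300\right) = \left(29280 + \frac{23587}{21397}\right) \left(-38300\right) = \frac{626527747}{21397} \left(-38300\right) = - \frac{23996012710100}{21397}$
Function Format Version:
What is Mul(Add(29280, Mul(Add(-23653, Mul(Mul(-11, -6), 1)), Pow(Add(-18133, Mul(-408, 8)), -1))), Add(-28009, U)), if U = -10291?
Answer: Rational(-23996012710100, 21397) ≈ -1.1215e+9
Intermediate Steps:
Mul(Add(29280, Mul(Add(-23653, Mul(Mul(-11, -6), 1)), Pow(Add(-18133, Mul(-408, 8)), -1))), Add(-28009, U)) = Mul(Add(29280, Mul(Add(-23653, Mul(Mul(-11, -6), 1)), Pow(Add(-18133, Mul(-408, 8)), -1))), Add(-28009, -10291)) = Mul(Add(29280, Mul(Add(-23653, Mul(66, 1)), Pow(Add(-18133, -3264), -1))), -38300) = Mul(Add(29280, Mul(Add(-23653, 66), Pow(-21397, -1))), -38300) = Mul(Add(29280, Mul(-23587, Rational(-1, 21397))), -38300) = Mul(Add(29280, Rational(23587, 21397)), -38300) = Mul(Rational(626527747, 21397), -38300) = Rational(-23996012710100, 21397)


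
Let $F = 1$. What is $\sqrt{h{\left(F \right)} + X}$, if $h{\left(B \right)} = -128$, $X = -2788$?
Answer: $54 i \approx 54.0 i$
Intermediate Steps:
$\sqrt{h{\left(F \right)} + X} = \sqrt{-128 - 2788} = \sqrt{-2916} = 54 i$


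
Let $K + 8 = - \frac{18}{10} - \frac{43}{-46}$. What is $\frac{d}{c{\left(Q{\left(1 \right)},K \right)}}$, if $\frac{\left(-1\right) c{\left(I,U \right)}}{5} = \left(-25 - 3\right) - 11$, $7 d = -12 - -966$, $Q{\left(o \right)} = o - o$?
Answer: $\frac{318}{455} \approx 0.6989$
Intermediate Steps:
$Q{\left(o \right)} = 0$
$d = \frac{954}{7}$ ($d = \frac{-12 - -966}{7} = \frac{-12 + 966}{7} = \frac{1}{7} \cdot 954 = \frac{954}{7} \approx 136.29$)
$K = - \frac{2039}{230}$ ($K = -8 - \left(- \frac{43}{46} + \frac{9}{5}\right) = -8 - \frac{199}{230} = - \frac{2039}{230} \approx -8.8652$)
$c{\left(I,U \right)} = 195$ ($c{\left(I,U \right)} = - 5 \left(\left(-25 - 3\right) - 11\right) = - 5 \left(-28 - 11\right) = \left(-5\right) \left(-39\right) = 195$)
$\frac{d}{c{\left(Q{\left(1 \right)},K \right)}} = \frac{954}{7 \cdot 195} = \frac{954}{7} \cdot \frac{1}{195} = \frac{318}{455}$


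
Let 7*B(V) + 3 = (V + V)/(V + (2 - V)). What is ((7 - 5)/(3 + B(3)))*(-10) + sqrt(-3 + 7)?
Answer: -14/3 ≈ -4.6667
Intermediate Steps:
B(V) = -3/7 + V/7 (B(V) = -3/7 + ((V + V)/(V + (2 - V)))/7 = -3/7 + ((2*V)/2)/7 = -3/7 + ((2*V)*(1/2))/7 = -3/7 + V/7)
((7 - 5)/(3 + B(3)))*(-10) + sqrt(-3 + 7) = ((7 - 5)/(3 + (-3/7 + (1/7)*3)))*(-10) + sqrt(-3 + 7) = (2/(3 + (-3/7 + 3/7)))*(-10) + sqrt(4) = (2/(3 + 0))*(-10) + 2 = (2/3)*(-10) + 2 = -20/3 + 2 = -14/3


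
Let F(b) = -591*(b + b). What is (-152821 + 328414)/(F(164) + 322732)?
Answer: 175593/128884 ≈ 1.3624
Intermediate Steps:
F(b) = -1182*b
(-152821 + 328414)/(F(164) + 322732) = (-152821 + 328414)/(-1182*164 + 322732) = 175593/(-193848 + 322732) = 175593/128884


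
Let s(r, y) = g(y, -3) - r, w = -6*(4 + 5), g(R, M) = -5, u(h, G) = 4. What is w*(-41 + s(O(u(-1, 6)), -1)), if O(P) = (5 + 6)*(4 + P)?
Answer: 7236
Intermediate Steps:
w = -54 (w = -6*9 = -54)
O(P) = 44 + 11*P (O(P) = 11*(4 + P) = 44 + 11*P)
s(r, y) = -5 - r
w*(-41 + s(O(u(-1, 6)), -1)) = -54*(-41 + (-5 - (44 + 11*4))) = -54*(-41 + (-5 - (44 + 44))) = -54*(-41 + (-5 - 1*88)) = -54*(-41 + (-5 - 88)) = -54*(-41 - 93) = -54*(-134) = 7236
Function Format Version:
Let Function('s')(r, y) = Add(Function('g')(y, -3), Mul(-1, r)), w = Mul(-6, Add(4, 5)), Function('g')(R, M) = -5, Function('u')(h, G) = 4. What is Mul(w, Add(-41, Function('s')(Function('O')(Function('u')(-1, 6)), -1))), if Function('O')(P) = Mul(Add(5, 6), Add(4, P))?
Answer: 7236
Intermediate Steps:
w = -54 (w = Mul(-6, 9) = -54)
Function('O')(P) = Add(44, Mul(11, P)) (Function('O')(P) = Mul(11, Add(4, P)) = Add(44, Mul(11, P)))
Function('s')(r, y) = Add(-5, Mul(-1, r))
Mul(w, Add(-41, Function('s')(Function('O')(Function('u')(-1, 6)), -1))) = Mul(-54, Add(-41, Add(-5, Mul(-1, Add(44, Mul(11, 4)))))) = Mul(-54, Add(-41, Add(-5, Mul(-1, Add(44, 44))))) = Mul(-54, Add(-41, Add(-5, Mul(-1, 88)))) = Mul(-54, Add(-41, Add(-5, -88))) = Mul(-54, Add(-41, -93)) = Mul(-54, -134) = 7236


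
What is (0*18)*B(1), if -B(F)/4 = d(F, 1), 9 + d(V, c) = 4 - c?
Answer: 0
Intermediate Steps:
d(V, c) = -5 - c (d(V, c) = -9 + (4 - c) = -5 - c)
B(F) = 24 (B(F) = -4*(-5 - 1*1) = -4*(-5 - 1) = -4*(-6) = 24)
(0*18)*B(1) = (0*18)*24 = 0*24 = 0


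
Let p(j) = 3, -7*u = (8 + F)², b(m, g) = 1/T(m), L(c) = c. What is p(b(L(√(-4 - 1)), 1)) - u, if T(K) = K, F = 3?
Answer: 142/7 ≈ 20.286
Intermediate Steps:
b(m, g) = 1/m
u = -121/7 (u = -(8 + 3)²/7 = -⅐*11² = -⅐*121 = -121/7 ≈ -17.286)
p(b(L(√(-4 - 1)), 1)) - u = 3 - 1*(-121/7) = 3 + 121/7 = 142/7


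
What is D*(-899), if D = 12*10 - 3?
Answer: -105183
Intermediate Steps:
D = 117 (D = 120 - 3 = 117)
D*(-899) = 117*(-899) = -105183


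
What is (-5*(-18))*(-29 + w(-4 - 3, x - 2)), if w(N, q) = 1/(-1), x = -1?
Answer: -2700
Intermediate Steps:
w(N, q) = -1
(-5*(-18))*(-29 + w(-4 - 3, x - 2)) = (-5*(-18))*(-29 - 1) = 90*(-30) = -2700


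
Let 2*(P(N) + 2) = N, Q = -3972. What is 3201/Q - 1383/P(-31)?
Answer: 3624839/46340 ≈ 78.223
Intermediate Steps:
P(N) = -2 + N/2
3201/Q - 1383/P(-31) = 3201/(-3972) - 1383/(-2 + (½)*(-31)) = 3201*(-1/3972) - 1383/(-2 - 31/2) = -1067/1324 - 1383/(-35/2) = -1067/1324 - 1383*(-2/35) = -1067/1324 + 2766/35 = 3624839/46340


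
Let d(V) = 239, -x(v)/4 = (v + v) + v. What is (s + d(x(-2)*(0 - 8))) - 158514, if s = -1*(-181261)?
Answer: 22986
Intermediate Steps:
x(v) = -12*v (x(v) = -4*((v + v) + v) = -4*(2*v + v) = -12*v)
s = 181261
(s + d(x(-2)*(0 - 8))) - 158514 = (181261 + 239) - 158514 = 181500 - 158514 = 22986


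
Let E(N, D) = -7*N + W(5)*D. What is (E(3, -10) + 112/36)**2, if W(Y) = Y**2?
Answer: 5812921/81 ≈ 71765.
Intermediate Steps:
E(N, D) = -7*N + 25*D (E(N, D) = -7*N + 5**2*D = -7*N + 25*D)
(E(3, -10) + 112/36)**2 = ((-7*3 + 25*(-10)) + 112/36)**2 = ((-21 - 250) + 112*(1/36))**2 = (-271 + 28/9)**2 = (-2411/9)**2 = 5812921/81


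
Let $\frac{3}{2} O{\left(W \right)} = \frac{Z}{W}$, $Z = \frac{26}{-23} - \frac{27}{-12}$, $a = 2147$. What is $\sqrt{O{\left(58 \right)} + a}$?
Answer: $\frac{\sqrt{34386566691}}{4002} \approx 46.336$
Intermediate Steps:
$Z = \frac{103}{92}$ ($Z = 26 \left(- \frac{1}{23}\right) - - \frac{9}{4} = - \frac{26}{23} + \frac{9}{4} = \frac{103}{92} \approx 1.1196$)
$O{\left(W \right)} = \frac{103}{138 W}$ ($O{\left(W \right)} = \frac{2 \frac{103}{92 W}}{3} = \frac{103}{138 W}$)
$\sqrt{O{\left(58 \right)} + a} = \sqrt{\frac{103}{138 \cdot 58} + 2147} = \sqrt{\frac{103}{138} \cdot \frac{1}{58} + 2147} = \sqrt{\frac{103}{8004} + 2147} = \sqrt{\frac{17184691}{8004}} = \frac{\sqrt{34386566691}}{4002}$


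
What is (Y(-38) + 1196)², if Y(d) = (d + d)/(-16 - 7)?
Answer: 760877056/529 ≈ 1.4383e+6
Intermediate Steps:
Y(d) = -2*d/23 (Y(d) = (2*d)/(-23) = (2*d)*(-1/23) = -2*d/23)
(Y(-38) + 1196)² = (-2/23*(-38) + 1196)² = (76/23 + 1196)² = (27584/23)² = 760877056/529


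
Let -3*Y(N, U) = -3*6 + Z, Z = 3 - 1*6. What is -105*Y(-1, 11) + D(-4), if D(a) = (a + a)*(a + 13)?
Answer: -807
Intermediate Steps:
Z = -3 (Z = 3 - 6 = -3)
Y(N, U) = 7 (Y(N, U) = -(-3*6 - 3)/3 = -(-18 - 3)/3 = -⅓*(-21) = 7)
D(a) = 2*a*(13 + a) (D(a) = (2*a)*(13 + a) = 2*a*(13 + a))
-105*Y(-1, 11) + D(-4) = -105*7 + 2*(-4)*(13 - 4) = -735 + 2*(-4)*9 = -735 - 72 = -807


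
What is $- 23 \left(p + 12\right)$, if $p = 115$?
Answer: $-2921$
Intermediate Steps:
$- 23 \left(p + 12\right) = - 23 \left(115 + 12\right) = \left(-23\right) 127 = -2921$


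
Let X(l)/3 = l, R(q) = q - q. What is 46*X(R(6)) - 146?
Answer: -146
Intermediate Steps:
R(q) = 0
X(l) = 3*l
46*X(R(6)) - 146 = 46*(3*0) - 146 = 46*0 - 146 = 0 - 146 = -146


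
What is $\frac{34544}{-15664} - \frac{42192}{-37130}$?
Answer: $- \frac{19428851}{18175135} \approx -1.069$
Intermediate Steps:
$\frac{34544}{-15664} - \frac{42192}{-37130} = 34544 \left(- \frac{1}{15664}\right) - - \frac{21096}{18565} = - \frac{2159}{979} + \frac{21096}{18565} = - \frac{19428851}{18175135}$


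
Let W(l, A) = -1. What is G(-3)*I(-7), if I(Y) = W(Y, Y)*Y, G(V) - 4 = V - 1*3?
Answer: -14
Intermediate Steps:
G(V) = 1 + V (G(V) = 4 + (V - 1*3) = 4 + (V - 3) = 4 + (-3 + V) = 1 + V)
I(Y) = -Y
G(-3)*I(-7) = (1 - 3)*(-1*(-7)) = -2*7 = -14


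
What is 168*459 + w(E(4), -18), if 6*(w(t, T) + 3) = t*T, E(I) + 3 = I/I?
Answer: 77115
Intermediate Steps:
E(I) = -2 (E(I) = -3 + I/I = -3 + 1 = -2)
w(t, T) = -3 + T*t/6 (w(t, T) = -3 + (t*T)/6 = -3 + (T*t)/6 = -3 + T*t/6)
168*459 + w(E(4), -18) = 168*459 + (-3 + (⅙)*(-18)*(-2)) = 77112 + (-3 + 6) = 77112 + 3 = 77115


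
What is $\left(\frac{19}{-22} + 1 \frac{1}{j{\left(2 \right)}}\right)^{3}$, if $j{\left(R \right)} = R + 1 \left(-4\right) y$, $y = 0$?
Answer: $- \frac{64}{1331} \approx -0.048084$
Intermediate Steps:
$j{\left(R \right)} = R$ ($j{\left(R \right)} = R + 1 \left(-4\right) 0 = R - 0 = R + 0 = R$)
$\left(\frac{19}{-22} + 1 \frac{1}{j{\left(2 \right)}}\right)^{3} = \left(\frac{19}{-22} + 1 \cdot \frac{1}{2}\right)^{3} = \left(19 \left(- \frac{1}{22}\right) + 1 \cdot \frac{1}{2}\right)^{3} = \left(- \frac{19}{22} + \frac{1}{2}\right)^{3} = \left(- \frac{4}{11}\right)^{3} = - \frac{64}{1331}$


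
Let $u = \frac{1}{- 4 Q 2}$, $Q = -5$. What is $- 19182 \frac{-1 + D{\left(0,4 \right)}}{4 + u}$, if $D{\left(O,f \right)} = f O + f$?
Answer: $- \frac{100080}{7} \approx -14297.0$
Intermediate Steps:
$u = \frac{1}{40}$ ($u = \frac{1}{\left(-4\right) \left(-5\right) 2} = \frac{1}{20 \cdot 2} = \frac{1}{40} \approx 0.025$)
$D{\left(O,f \right)} = f + O f$ ($D{\left(O,f \right)} = O f + f = f + O f$)
$- 19182 \frac{-1 + D{\left(0,4 \right)}}{4 + u} = - 19182 \frac{-1 + 4 \left(1 + 0\right)}{4 + \frac{1}{40}} = - 19182 \frac{-1 + 4 \cdot 1}{\frac{161}{40}} = - 19182 \left(-1 + 4\right) \frac{40}{161} = - 19182 \cdot 3 \cdot \frac{40}{161} = \left(-19182\right) \frac{120}{161} = - \frac{100080}{7}$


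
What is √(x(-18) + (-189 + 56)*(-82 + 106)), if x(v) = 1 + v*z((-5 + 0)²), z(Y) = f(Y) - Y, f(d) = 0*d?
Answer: I*√2741 ≈ 52.355*I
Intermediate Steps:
f(d) = 0
z(Y) = -Y (z(Y) = 0 - Y = -Y)
x(v) = 1 - 25*v (x(v) = 1 + v*(-(-5 + 0)²) = 1 + v*(-1*(-5)²) = 1 + v*(-1*25) = 1 + v*(-25) = 1 - 25*v)
√(x(-18) + (-189 + 56)*(-82 + 106)) = √((1 - 25*(-18)) + (-189 + 56)*(-82 + 106)) = √((1 + 450) - 133*24) = √(451 - 3192) = √(-2741) = I*√2741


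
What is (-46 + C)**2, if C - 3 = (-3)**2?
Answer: 1156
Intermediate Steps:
C = 12 (C = 3 + (-3)**2 = 3 + 9 = 12)
(-46 + C)**2 = (-46 + 12)**2 = (-34)**2 = 1156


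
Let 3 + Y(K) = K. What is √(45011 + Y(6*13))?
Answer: √45086 ≈ 212.33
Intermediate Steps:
Y(K) = -3 + K
√(45011 + Y(6*13)) = √(45011 + (-3 + 6*13)) = √(45011 + (-3 + 78)) = √(45011 + 75) = √45086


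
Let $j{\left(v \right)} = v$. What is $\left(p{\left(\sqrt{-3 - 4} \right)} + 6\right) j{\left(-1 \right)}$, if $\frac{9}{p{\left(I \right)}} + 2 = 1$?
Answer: $3$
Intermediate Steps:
$p{\left(I \right)} = -9$ ($p{\left(I \right)} = \frac{9}{-2 + 1} = \frac{9}{-1} = 9 \left(-1\right) = -9$)
$\left(p{\left(\sqrt{-3 - 4} \right)} + 6\right) j{\left(-1 \right)} = \left(-9 + 6\right) \left(-1\right) = \left(-3\right) \left(-1\right) = 3$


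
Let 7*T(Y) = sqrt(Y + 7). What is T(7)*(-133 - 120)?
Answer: -253*sqrt(14)/7 ≈ -135.23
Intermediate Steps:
T(Y) = sqrt(7 + Y)/7 (T(Y) = sqrt(Y + 7)/7 = sqrt(7 + Y)/7)
T(7)*(-133 - 120) = (sqrt(7 + 7)/7)*(-133 - 120) = (sqrt(14)/7)*(-253) = -253*sqrt(14)/7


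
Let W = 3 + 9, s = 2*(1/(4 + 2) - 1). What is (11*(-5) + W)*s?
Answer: 215/3 ≈ 71.667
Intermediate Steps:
s = -5/3 (s = 2*(1/6 - 1) = 2*(-5/6) = -5/3 ≈ -1.6667)
W = 12
(11*(-5) + W)*s = (11*(-5) + 12)*(-5/3) = (-55 + 12)*(-5/3) = -43*(-5/3) = 215/3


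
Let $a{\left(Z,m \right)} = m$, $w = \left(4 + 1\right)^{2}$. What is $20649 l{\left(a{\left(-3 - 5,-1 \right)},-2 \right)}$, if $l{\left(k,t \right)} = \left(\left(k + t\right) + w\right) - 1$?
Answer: $433629$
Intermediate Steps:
$w = 25$ ($w = 5^{2} = 25$)
$l{\left(k,t \right)} = 24 + k + t$ ($l{\left(k,t \right)} = \left(\left(k + t\right) + 25\right) - 1 = \left(25 + k + t\right) - 1 = 24 + k + t$)
$20649 l{\left(a{\left(-3 - 5,-1 \right)},-2 \right)} = 20649 \left(24 - 1 - 2\right) = 20649 \cdot 21 = 433629$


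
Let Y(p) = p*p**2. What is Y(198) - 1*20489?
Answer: 7741903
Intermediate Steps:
Y(p) = p**3
Y(198) - 1*20489 = 198**3 - 1*20489 = 7762392 - 20489 = 7741903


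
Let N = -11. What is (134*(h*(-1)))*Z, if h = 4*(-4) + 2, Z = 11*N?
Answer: -226996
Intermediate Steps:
Z = -121 (Z = 11*(-11) = -121)
h = -14 (h = -16 + 2 = -14)
(134*(h*(-1)))*Z = (134*(-14*(-1)))*(-121) = (134*14)*(-121) = 1876*(-121) = -226996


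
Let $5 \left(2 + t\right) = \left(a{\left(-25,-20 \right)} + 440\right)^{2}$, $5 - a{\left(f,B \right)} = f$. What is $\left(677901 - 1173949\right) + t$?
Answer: $-451870$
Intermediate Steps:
$a{\left(f,B \right)} = 5 - f$
$t = 44178$ ($t = -2 + \frac{\left(\left(5 - -25\right) + 440\right)^{2}}{5} = -2 + \frac{\left(\left(5 + 25\right) + 440\right)^{2}}{5} = -2 + \frac{\left(30 + 440\right)^{2}}{5} = -2 + \frac{470^{2}}{5} = -2 + \frac{1}{5} \cdot 220900 = -2 + 44180 = 44178$)
$\left(677901 - 1173949\right) + t = \left(677901 - 1173949\right) + 44178 = -496048 + 44178 = -451870$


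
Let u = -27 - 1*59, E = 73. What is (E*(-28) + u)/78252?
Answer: -355/13042 ≈ -0.027220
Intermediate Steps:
u = -86 (u = -27 - 59 = -86)
(E*(-28) + u)/78252 = (73*(-28) - 86)/78252 = (-2044 - 86)*(1/78252) = -2130*1/78252 = -355/13042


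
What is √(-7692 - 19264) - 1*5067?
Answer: -5067 + 2*I*√6739 ≈ -5067.0 + 164.18*I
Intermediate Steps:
√(-7692 - 19264) - 1*5067 = √(-26956) - 5067 = 2*I*√6739 - 5067 = -5067 + 2*I*√6739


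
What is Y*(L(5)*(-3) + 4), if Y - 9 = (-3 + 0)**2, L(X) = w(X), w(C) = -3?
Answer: 234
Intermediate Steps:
L(X) = -3
Y = 18 (Y = 9 + (-3 + 0)**2 = 9 + (-3)**2 = 9 + 9 = 18)
Y*(L(5)*(-3) + 4) = 18*(-3*(-3) + 4) = 18*(9 + 4) = 18*13 = 234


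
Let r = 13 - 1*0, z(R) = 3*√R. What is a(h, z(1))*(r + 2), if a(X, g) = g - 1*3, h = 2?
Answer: 0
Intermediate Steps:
a(X, g) = -3 + g (a(X, g) = g - 3 = -3 + g)
r = 13 (r = 13 + 0 = 13)
a(h, z(1))*(r + 2) = (-3 + 3*√1)*(13 + 2) = (-3 + 3*1)*15 = (-3 + 3)*15 = 0*15 = 0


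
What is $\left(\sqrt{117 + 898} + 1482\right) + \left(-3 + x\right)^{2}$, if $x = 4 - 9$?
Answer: $1546 + \sqrt{1015} \approx 1577.9$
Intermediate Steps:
$x = -5$ ($x = 4 - 9 = -5$)
$\left(\sqrt{117 + 898} + 1482\right) + \left(-3 + x\right)^{2} = \left(\sqrt{117 + 898} + 1482\right) + \left(-3 - 5\right)^{2} = \left(\sqrt{1015} + 1482\right) + \left(-8\right)^{2} = \left(1482 + \sqrt{1015}\right) + 64 = 1546 + \sqrt{1015}$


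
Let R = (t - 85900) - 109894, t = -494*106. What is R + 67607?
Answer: -180551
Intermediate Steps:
t = -52364
R = -248158 (R = (-52364 - 85900) - 109894 = -138264 - 109894 = -248158)
R + 67607 = -248158 + 67607 = -180551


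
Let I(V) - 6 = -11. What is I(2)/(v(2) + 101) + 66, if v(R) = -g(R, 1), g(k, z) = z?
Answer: 1319/20 ≈ 65.950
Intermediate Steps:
I(V) = -5 (I(V) = 6 - 11 = -5)
v(R) = -1 (v(R) = -1*1 = -1)
I(2)/(v(2) + 101) + 66 = -5/(-1 + 101) + 66 = -5/100 + 66 = (1/100)*(-5) + 66 = -1/20 + 66 = 1319/20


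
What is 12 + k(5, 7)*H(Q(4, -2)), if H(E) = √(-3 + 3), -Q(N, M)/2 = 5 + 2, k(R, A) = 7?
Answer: 12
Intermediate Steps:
Q(N, M) = -14 (Q(N, M) = -2*(5 + 2) = -2*7 = -14)
H(E) = 0 (H(E) = √0 = 0)
12 + k(5, 7)*H(Q(4, -2)) = 12 + 7*0 = 12 + 0 = 12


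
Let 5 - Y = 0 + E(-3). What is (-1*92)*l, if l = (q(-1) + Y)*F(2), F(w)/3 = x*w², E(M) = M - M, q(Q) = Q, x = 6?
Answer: -26496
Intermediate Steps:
E(M) = 0
F(w) = 18*w² (F(w) = 3*(6*w²) = 18*w²)
Y = 5 (Y = 5 - (0 + 0) = 5 - 1*0 = 5 + 0 = 5)
l = 288 (l = (-1 + 5)*(18*2²) = 4*(18*4) = 4*72 = 288)
(-1*92)*l = -1*92*288 = -92*288 = -26496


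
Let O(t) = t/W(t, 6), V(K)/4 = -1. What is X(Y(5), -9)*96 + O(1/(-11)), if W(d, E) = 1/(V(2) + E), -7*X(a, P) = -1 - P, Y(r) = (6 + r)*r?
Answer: -8462/77 ≈ -109.90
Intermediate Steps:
V(K) = -4 (V(K) = 4*(-1) = -4)
Y(r) = r*(6 + r)
X(a, P) = ⅐ + P/7 (X(a, P) = -(-1 - P)/7 = ⅐ + P/7)
W(d, E) = 1/(-4 + E)
O(t) = 2*t (O(t) = t/(1/(-4 + 6)) = t/(1/2) = t/(½) = t*2 = 2*t)
X(Y(5), -9)*96 + O(1/(-11)) = (⅐ + (⅐)*(-9))*96 + 2/(-11) = (⅐ - 9/7)*96 + 2*(-1/11) = -8/7*96 - 2/11 = -768/7 - 2/11 = -8462/77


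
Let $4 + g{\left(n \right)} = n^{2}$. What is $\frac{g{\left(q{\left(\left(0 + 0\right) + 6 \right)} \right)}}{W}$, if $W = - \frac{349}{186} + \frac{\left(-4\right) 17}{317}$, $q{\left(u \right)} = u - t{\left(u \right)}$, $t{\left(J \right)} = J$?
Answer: $\frac{235848}{123281} \approx 1.9131$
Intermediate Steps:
$q{\left(u \right)} = 0$ ($q{\left(u \right)} = u - u = 0$)
$W = - \frac{123281}{58962}$ ($W = \left(-349\right) \frac{1}{186} - \frac{68}{317} = - \frac{349}{186} - \frac{68}{317} = - \frac{123281}{58962} \approx -2.0909$)
$g{\left(n \right)} = -4 + n^{2}$
$\frac{g{\left(q{\left(\left(0 + 0\right) + 6 \right)} \right)}}{W} = \frac{-4 + 0^{2}}{- \frac{123281}{58962}} = \left(-4 + 0\right) \left(- \frac{58962}{123281}\right) = \left(-4\right) \left(- \frac{58962}{123281}\right) = \frac{235848}{123281}$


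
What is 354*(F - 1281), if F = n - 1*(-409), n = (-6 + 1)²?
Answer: -299838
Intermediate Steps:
n = 25 (n = (-5)² = 25)
F = 434 (F = 25 - 1*(-409) = 25 + 409 = 434)
354*(F - 1281) = 354*(434 - 1281) = 354*(-847) = -299838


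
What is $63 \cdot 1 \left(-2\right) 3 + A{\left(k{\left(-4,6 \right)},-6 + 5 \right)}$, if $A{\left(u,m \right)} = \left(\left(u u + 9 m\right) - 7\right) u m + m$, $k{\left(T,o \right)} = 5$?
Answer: $-424$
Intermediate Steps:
$A{\left(u,m \right)} = m + m u \left(-7 + u^{2} + 9 m\right)$ ($A{\left(u,m \right)} = \left(\left(u^{2} + 9 m\right) - 7\right) u m + m = \left(-7 + u^{2} + 9 m\right) u m + m = u \left(-7 + u^{2} + 9 m\right) m + m = m u \left(-7 + u^{2} + 9 m\right) + m = m + m u \left(-7 + u^{2} + 9 m\right)$)
$63 \cdot 1 \left(-2\right) 3 + A{\left(k{\left(-4,6 \right)},-6 + 5 \right)} = 63 \cdot 1 \left(-2\right) 3 + \left(-6 + 5\right) \left(1 + 5^{3} - 35 + 9 \left(-6 + 5\right) 5\right) = 63 \left(\left(-2\right) 3\right) - \left(1 + 125 - 35 + 9 \left(-1\right) 5\right) = 63 \left(-6\right) - \left(1 + 125 - 35 - 45\right) = -378 - 46 = -424$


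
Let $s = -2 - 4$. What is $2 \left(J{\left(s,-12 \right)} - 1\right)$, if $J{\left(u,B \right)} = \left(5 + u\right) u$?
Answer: $10$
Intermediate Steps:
$s = -6$
$J{\left(u,B \right)} = u \left(5 + u\right)$
$2 \left(J{\left(s,-12 \right)} - 1\right) = 2 \left(- 6 \left(5 - 6\right) - 1\right) = 2 \left(\left(-6\right) \left(-1\right) - 1\right) = 2 \left(6 - 1\right) = 2 \cdot 5 = 10$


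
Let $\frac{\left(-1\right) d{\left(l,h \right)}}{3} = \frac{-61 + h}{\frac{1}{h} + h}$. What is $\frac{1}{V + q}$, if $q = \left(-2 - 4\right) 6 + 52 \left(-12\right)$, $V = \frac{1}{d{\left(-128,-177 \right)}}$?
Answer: $- \frac{63189}{41720405} \approx -0.0015146$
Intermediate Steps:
$d{\left(l,h \right)} = - \frac{3 \left(-61 + h\right)}{h + \frac{1}{h}}$ ($d{\left(l,h \right)} = - 3 \frac{-61 + h}{\frac{1}{h} + h} = - 3 \frac{-61 + h}{h + \frac{1}{h}} = - \frac{3 \left(-61 + h\right)}{h + \frac{1}{h}}$)
$V = - \frac{15665}{63189}$ ($V = \frac{1}{3 \left(-177\right) \frac{1}{1 + \left(-177\right)^{2}} \left(61 - -177\right)} = \frac{1}{3 \left(-177\right) \frac{1}{1 + 31329} \left(61 + 177\right)} = \frac{1}{3 \left(-177\right) \frac{1}{31330} \cdot 238} = \frac{1}{- \frac{63189}{15665}} = - \frac{15665}{63189} \approx -0.24791$)
$q = -660$ ($q = \left(-6\right) 6 - 624 = -36 - 624 = -660$)
$\frac{1}{V + q} = \frac{1}{- \frac{15665}{63189} - 660} = \frac{1}{- \frac{41720405}{63189}} = - \frac{63189}{41720405}$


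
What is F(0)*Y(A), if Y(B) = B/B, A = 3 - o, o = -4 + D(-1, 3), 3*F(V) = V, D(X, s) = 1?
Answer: 0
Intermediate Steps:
F(V) = V/3
o = -3 (o = -4 + 1 = -3)
A = 6 (A = 3 - 1*(-3) = 3 + 3 = 6)
Y(B) = 1
F(0)*Y(A) = ((⅓)*0)*1 = 0*1 = 0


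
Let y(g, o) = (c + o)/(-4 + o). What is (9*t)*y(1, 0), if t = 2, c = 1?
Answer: -9/2 ≈ -4.5000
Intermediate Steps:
y(g, o) = (1 + o)/(-4 + o)
(9*t)*y(1, 0) = (9*2)*((1 + 0)/(-4 + 0)) = 18*(1/(-4)) = 18*(-¼*1) = 18*(-¼) = -9/2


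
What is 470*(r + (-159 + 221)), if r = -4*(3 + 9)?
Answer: 6580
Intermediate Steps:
r = -48 (r = -4*12 = -48)
470*(r + (-159 + 221)) = 470*(-48 + (-159 + 221)) = 470*(-48 + 62) = 470*14 = 6580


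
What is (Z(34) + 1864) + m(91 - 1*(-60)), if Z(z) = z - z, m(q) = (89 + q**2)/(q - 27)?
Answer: 127013/62 ≈ 2048.6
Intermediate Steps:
m(q) = (89 + q**2)/(-27 + q)
Z(z) = 0
(Z(34) + 1864) + m(91 - 1*(-60)) = (0 + 1864) + (89 + (91 - 1*(-60))**2)/(-27 + (91 - 1*(-60))) = 1864 + (89 + (91 + 60)**2)/(-27 + (91 + 60)) = 1864 + (89 + 151**2)/(-27 + 151) = 1864 + (89 + 22801)/124 = 1864 + (1/124)*22890 = 1864 + 11445/62 = 127013/62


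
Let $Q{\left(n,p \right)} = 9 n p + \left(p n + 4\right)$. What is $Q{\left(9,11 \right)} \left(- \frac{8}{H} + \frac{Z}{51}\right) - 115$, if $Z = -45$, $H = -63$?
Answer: $- \frac{132473}{153} \approx -865.84$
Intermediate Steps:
$Q{\left(n,p \right)} = 4 + 10 n p$ ($Q{\left(n,p \right)} = 9 n p + \left(n p + 4\right) = 9 n p + \left(4 + n p\right) = 4 + 10 n p$)
$Q{\left(9,11 \right)} \left(- \frac{8}{H} + \frac{Z}{51}\right) - 115 = \left(4 + 10 \cdot 9 \cdot 11\right) \left(- \frac{8}{-63} - \frac{45}{51}\right) - 115 = \left(4 + 990\right) \left(\left(-8\right) \left(- \frac{1}{63}\right) - \frac{15}{17}\right) - 115 = 994 \left(\frac{8}{63} - \frac{15}{17}\right) - 115 = 994 \left(- \frac{809}{1071}\right) - 115 = - \frac{114878}{153} - 115 = - \frac{132473}{153}$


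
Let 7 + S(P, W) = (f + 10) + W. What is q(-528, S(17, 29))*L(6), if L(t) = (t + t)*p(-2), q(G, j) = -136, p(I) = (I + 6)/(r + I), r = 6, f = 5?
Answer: -1632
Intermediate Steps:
p(I) = 1 (p(I) = (I + 6)/(6 + I) = (6 + I)/(6 + I) = 1)
S(P, W) = 8 + W (S(P, W) = -7 + ((5 + 10) + W) = -7 + (15 + W) = 8 + W)
L(t) = 2*t (L(t) = (t + t)*1 = (2*t)*1 = 2*t)
q(-528, S(17, 29))*L(6) = -272*6 = -136*12 = -1632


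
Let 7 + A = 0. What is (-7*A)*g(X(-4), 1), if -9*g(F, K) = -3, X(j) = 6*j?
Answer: 49/3 ≈ 16.333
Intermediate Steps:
A = -7 (A = -7 + 0 = -7)
g(F, K) = ⅓ (g(F, K) = -⅑*(-3) = ⅓)
(-7*A)*g(X(-4), 1) = -7*(-7)*(⅓) = 49*(⅓) = 49/3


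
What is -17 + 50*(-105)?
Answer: -5267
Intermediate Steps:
-17 + 50*(-105) = -17 - 5250 = -5267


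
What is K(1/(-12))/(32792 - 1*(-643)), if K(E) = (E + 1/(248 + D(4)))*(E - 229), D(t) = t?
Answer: 2749/5055372 ≈ 0.00054378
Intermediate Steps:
K(E) = (-229 + E)*(1/252 + E) (K(E) = (E + 1/(248 + 4))*(E - 229) = (E + 1/252)*(-229 + E) = (1/252 + E)*(-229 + E) = (-229 + E)*(1/252 + E))
K(1/(-12))/(32792 - 1*(-643)) = (-229/252 + (1/(-12))² - 57707/252/(-12))/(32792 - 1*(-643)) = (-229/252 + (-1/12)² - 57707/252*(-1/12))/(32792 + 643) = (-229/252 + 1/144 + 57707/3024)/33435 = (13745/756)*(1/33435) = 2749/5055372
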